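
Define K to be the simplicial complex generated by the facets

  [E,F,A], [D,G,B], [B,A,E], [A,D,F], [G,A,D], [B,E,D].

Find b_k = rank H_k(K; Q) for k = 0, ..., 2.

Order the vertices as A < B < D < E < F < G. Listing each simplex with vertices in this order, K has dimension 2 with simplices:

  0-simplices (6): A, B, D, E, F, G
  1-simplices (12): AB, AD, AE, AF, AG, BD, BE, BG, DE, DF, DG, EF
  2-simplices (6): ABE, ADF, ADG, AEF, BDE, BDG

giving chain groups C_0 ≅ Z^6, C_1 ≅ Z^12, C_2 ≅ Z^6.

Boundary ∂_1: C_1 → C_0 maps an edge to its endpoints' difference, ∂[p,q] = q − p. For instance
  ∂BE = E − B.
This gives a 6×12 integer matrix of rank 5; reducing to Smith normal form yields diagonal entries (1,1,1,1,1).

The boundary map ∂_2: C_2 → C_1 sends each 2-simplex [p,q,r] to [q,r] − [p,r] + [p,q]. For instance
  ∂ADG = DG − AG + AD,
  ∂BDG = DG − BG + BD.
As a 12×6 matrix over Z this has rank 6, with invariant factors (1,1,1,1,1,1).

Reading off H_k = ker ∂_k / im ∂_{k+1}:

  H_0: rank C_0 − rank ∂_1 = 6 − 5 = 1, and the invariant factors of ∂_1 are all 1, so H_0 = Z.
  H_1: rank ker ∂_1 − rank ∂_2 = (12 − 5) − 6 = 1, and the invariant factors of ∂_2 are all 1, so H_1 = Z.
  H_2: rank ker ∂_2 − rank ∂_3 = (6 − 6) − 0 = 0, and there is no ∂_3, so H_2 = 0.

Hence the Betti numbers are b_0 = 1, b_1 = 1, b_2 = 0.

b_0 = 1, b_1 = 1, b_2 = 0.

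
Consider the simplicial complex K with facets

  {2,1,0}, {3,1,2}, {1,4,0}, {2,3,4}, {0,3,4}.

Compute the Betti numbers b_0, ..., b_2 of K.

b_0 = 1, b_1 = 1, b_2 = 0.

We work with the vertex ordering 0 < 1 < 2 < 3 < 4. The simplices of K, each written with vertices in increasing order, are:

  0-simplices (5): [0], [1], [2], [3], [4]
  1-simplices (10): [0,1], [0,2], [0,3], [0,4], [1,2], [1,3], [1,4], [2,3], [2,4], [3,4]
  2-simplices (5): [0,1,2], [0,1,4], [0,3,4], [1,2,3], [2,3,4]

giving chain groups C_0 ≅ Z^5, C_1 ≅ Z^10, C_2 ≅ Z^5.

Boundary ∂_1: C_1 → C_0 is given by ∂[p,q] = [q] − [p]. For instance
  ∂[0,4] = [4] − [0].
The resulting 5×10 matrix has rank 4, and its Smith normal form has invariant factors (1,1,1,1).

∂_2: C_2 → C_1 maps a triangle to the signed sum of its edges. For instance
  ∂[2,3,4] = [3,4] − [2,4] + [2,3],
  ∂[0,3,4] = [3,4] − [0,4] + [0,3].
This gives a 10×5 integer matrix of rank 5; reducing to Smith normal form yields diagonal entries (1,1,1,1,1).

Computing H_k = (kernel of ∂_k) / (image of ∂_{k+1}):

  H_0: rank C_0 − rank ∂_1 = 5 − 4 = 1, and the invariant factors of ∂_1 are all 1, so H_0 ≅ Z.
  H_1: rank ker ∂_1 − rank ∂_2 = (10 − 4) − 5 = 1, and the invariant factors of ∂_2 are all 1, so H_1 ≅ Z.
  H_2: rank ker ∂_2 − rank ∂_3 = (5 − 5) − 0 = 0, and there is no ∂_3, so H_2 ≅ 0.

(K is a triangulation of the Möbius band.)

Hence the Betti numbers are b_0 = 1, b_1 = 1, b_2 = 0.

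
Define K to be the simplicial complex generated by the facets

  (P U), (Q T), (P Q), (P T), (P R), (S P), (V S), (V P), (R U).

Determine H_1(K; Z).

Take the total order P < Q < R < S < T < U < V on the vertex set. Then K (dimension 1) consists of the simplices:

  0-simplices (7): P, Q, R, S, T, U, V
  1-simplices (9): PQ, PR, PS, PT, PU, PV, QT, RU, SV

giving chain groups C_0 ≅ Z^7, C_1 ≅ Z^9.

Boundary ∂_1: C_1 → C_0 is given by ∂[p,q] = [q] − [p]. For instance
  ∂PV = V − P.
The resulting 7×9 matrix has rank 6, and its Smith normal form has invariant factors (1,1,1,1,1,1).

Computing H_k = (kernel of ∂_k) / (image of ∂_{k+1}):

  H_1: rank ker ∂_1 − rank ∂_2 = (9 − 6) − 0 = 3, and there is no ∂_2, so H_1 = Z^3.

H_1 ≅ Z^3.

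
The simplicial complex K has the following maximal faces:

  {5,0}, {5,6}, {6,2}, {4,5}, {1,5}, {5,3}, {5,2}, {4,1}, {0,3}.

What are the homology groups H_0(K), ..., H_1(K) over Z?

H_0 ≅ Z,  H_1 ≅ Z^3.

Order the vertices as 0 < 1 < 2 < 3 < 4 < 5 < 6. Listing each simplex with vertices in this order, K has dimension 1 with simplices:

  0-simplices (7): [0], [1], [2], [3], [4], [5], [6]
  1-simplices (9): [0,3], [0,5], [1,4], [1,5], [2,5], [2,6], [3,5], [4,5], [5,6]

so the chain groups are C_0 ≅ Z^7, C_1 ≅ Z^9.

Boundary ∂_1: C_1 → C_0 maps an edge to its endpoints' difference, ∂[p,q] = q − p.
The resulting 7×9 matrix has rank 6, and its Smith normal form has invariant factors (1,1,1,1,1,1).

Now H_k = ker ∂_k / im ∂_{k+1}, so:

  H_0: rank C_0 − rank ∂_1 = 7 − 6 = 1, and the invariant factors of ∂_1 are all 1, so H_0 = Z.
  H_1: rank ker ∂_1 − rank ∂_2 = (9 − 6) − 0 = 3, and there is no ∂_2, so H_1 = Z^3.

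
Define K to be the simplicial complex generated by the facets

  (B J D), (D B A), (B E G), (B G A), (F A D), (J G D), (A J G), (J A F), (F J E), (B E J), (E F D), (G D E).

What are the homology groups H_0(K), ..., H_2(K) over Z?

H_0 ≅ Z,  H_1 ≅ Z/2Z,  H_2 = 0.

Fix the vertex order A < B < D < E < F < G < J and write every simplex with vertices in increasing order. Then dim K = 2 and the simplices of K are:

  0-simplices (7): A, B, D, E, F, G, J
  1-simplices (18): AB, AD, AF, AG, AJ, BD, BE, BG, BJ, DE, DF, DG, DJ, EF, EG, EJ, FJ, GJ
  2-simplices (12): ABD, ABG, ADF, AFJ, AGJ, BDJ, BEG, BEJ, DEF, DEG, DGJ, EFJ

giving chain groups C_0 ≅ Z^7, C_1 ≅ Z^18, C_2 ≅ Z^12.

The boundary map ∂_1: C_1 → C_0 is given by ∂[p,q] = [q] − [p]. For instance
  ∂AB = B − A.
This gives a 7×18 integer matrix of rank 6; reducing to Smith normal form yields diagonal entries (1,1,1,1,1,1).

The boundary map ∂_2: C_2 → C_1 sends each 2-simplex [p,q,r] to [q,r] − [p,r] + [p,q]. For instance
  ∂ABG = BG − AG + AB,
  ∂BEJ = EJ − BJ + BE.
The resulting 18×12 matrix has rank 12, and its Smith normal form has invariant factors (1,1,1,1,1,1,1,1,1,1,1,2).

Reading off H_k = ker ∂_k / im ∂_{k+1}:

  H_0: rank C_0 − rank ∂_1 = 7 − 6 = 1, and the invariant factors of ∂_1 are all 1, so H_0 ≅ Z.
  H_1: rank ker ∂_1 − rank ∂_2 = (18 − 6) − 12 = 0, and ∂_2 has invariant factor 2 > 1, so H_1 ≅ Z/2Z.
  H_2: rank ker ∂_2 − rank ∂_3 = (12 − 12) − 0 = 0, and there is no ∂_3, so H_2 ≅ 0.

(K is a triangulation of the real projective plane RP^2.)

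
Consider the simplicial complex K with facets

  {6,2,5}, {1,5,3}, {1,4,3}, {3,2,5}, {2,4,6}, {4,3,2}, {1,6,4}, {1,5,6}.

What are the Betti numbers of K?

b_0 = 1, b_1 = 0, b_2 = 1.

Fix the vertex order 1 < 2 < 3 < 4 < 5 < 6 and write every simplex with vertices in increasing order. Then dim K = 2 and the simplices of K are:

  0-simplices (6): [1], [2], [3], [4], [5], [6]
  1-simplices (12): [1,3], [1,4], [1,5], [1,6], [2,3], [2,4], [2,5], [2,6], [3,4], [3,5], [4,6], [5,6]
  2-simplices (8): [1,3,4], [1,3,5], [1,4,6], [1,5,6], [2,3,4], [2,3,5], [2,4,6], [2,5,6]

so the chain groups are C_0 ≅ Z^6, C_1 ≅ Z^12, C_2 ≅ Z^8.

The boundary map ∂_1: C_1 → C_0 is given by ∂[p,q] = [q] − [p]. For instance
  ∂[1,4] = [4] − [1].
The 6×12 boundary matrix has rank 5 and Smith normal form diag(1,1,1,1,1).

∂_2: C_2 → C_1 sends each 2-simplex [p,q,r] to [q,r] − [p,r] + [p,q]. For instance
  ∂[2,4,6] = [4,6] − [2,6] + [2,4],
  ∂[2,3,5] = [3,5] − [2,5] + [2,3].
The resulting 12×8 matrix has rank 7, and its Smith normal form has invariant factors (1,1,1,1,1,1,1).

From H_k ≅ ker(∂_k) / im(∂_{k+1}) we obtain:

  H_0: rank C_0 − rank ∂_1 = 6 − 5 = 1, and the invariant factors of ∂_1 are all 1, so H_0 ≅ Z.
  H_1: rank ker ∂_1 − rank ∂_2 = (12 − 5) − 7 = 0, and the invariant factors of ∂_2 are all 1, so H_1 ≅ 0.
  H_2: rank ker ∂_2 − rank ∂_3 = (8 − 7) − 0 = 1, and there is no ∂_3, so H_2 ≅ Z.

(K is a triangulation of the 2-sphere S^2.)

Hence the Betti numbers are b_0 = 1, b_1 = 0, b_2 = 1.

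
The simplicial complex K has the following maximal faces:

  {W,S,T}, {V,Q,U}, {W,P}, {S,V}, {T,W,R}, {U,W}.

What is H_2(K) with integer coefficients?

H_2 ≅ 0.

We work with the vertex ordering P < Q < R < S < T < U < V < W. The simplices of K, each written with vertices in increasing order, are:

  0-simplices (8): P, Q, R, S, T, U, V, W
  1-simplices (11): PW, QU, QV, RT, RW, ST, SV, SW, TW, UV, UW
  2-simplices (3): QUV, RTW, STW

so the chain groups are C_0 ≅ Z^8, C_1 ≅ Z^11, C_2 ≅ Z^3.

∂_1: C_1 → C_0 is given by ∂[p,q] = [q] − [p]. For instance
  ∂ST = T − S.
As a 8×11 matrix over Z this has rank 7, with invariant factors (1,1,1,1,1,1,1).

The boundary map ∂_2: C_2 → C_1 sends each 2-simplex [p,q,r] to [q,r] − [p,r] + [p,q]. For instance
  ∂STW = TW − SW + ST,
  ∂RTW = TW − RW + RT.
This gives a 11×3 integer matrix of rank 3; reducing to Smith normal form yields diagonal entries (1,1,1).

Now H_k = ker ∂_k / im ∂_{k+1}, so:

  H_2: rank ker ∂_2 − rank ∂_3 = (3 − 3) − 0 = 0, and there is no ∂_3, so H_2 ≅ 0.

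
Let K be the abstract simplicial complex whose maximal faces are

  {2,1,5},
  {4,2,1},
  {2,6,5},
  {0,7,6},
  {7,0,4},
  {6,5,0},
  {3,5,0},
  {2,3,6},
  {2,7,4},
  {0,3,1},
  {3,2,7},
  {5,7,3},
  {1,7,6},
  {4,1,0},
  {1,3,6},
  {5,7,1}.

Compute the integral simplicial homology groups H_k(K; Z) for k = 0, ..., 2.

H_0 = Z,  H_1 = Z^2,  H_2 = Z.

K has 8 vertices, 24 edges, 16 triangles.
rank ∂_0 = 0, rank ∂_1 = 7 ⇒ b_0 = 8 − 0 − 7 = 1; all invariant factors of ∂_1 are 1 so no torsion. So H_0 ≅ Z.
rank ∂_1 = 7, rank ∂_2 = 15 ⇒ b_1 = 24 − 7 − 15 = 2; all invariant factors of ∂_2 are 1 so no torsion. So H_1 ≅ Z^2.
rank ∂_2 = 15, rank ∂_3 = 0 ⇒ b_2 = 16 − 15 − 0 = 1. So H_2 ≅ Z.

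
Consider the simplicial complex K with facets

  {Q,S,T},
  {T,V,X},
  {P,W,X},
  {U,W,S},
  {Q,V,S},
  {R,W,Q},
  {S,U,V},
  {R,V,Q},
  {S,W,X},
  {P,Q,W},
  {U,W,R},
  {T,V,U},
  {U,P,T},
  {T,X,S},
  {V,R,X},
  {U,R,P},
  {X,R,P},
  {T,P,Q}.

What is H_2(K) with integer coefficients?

H_2 = 0.

Take the total order P < Q < R < S < T < U < V < W < X on the vertex set. Then K (dimension 2) consists of the simplices:

  0-simplices (9): P, Q, R, S, T, U, V, W, X
  1-simplices (27): PQ, PR, PT, PU, PW, PX, QR, QS, QT, QV, QW, RU, RV, RW, RX, ST, SU, SV, SW, SX, TU, TV, TX, UV, UW, VX, WX
  2-simplices (18): PQT, PQW, PRU, PRX, PTU, PWX, QRV, QRW, QST, QSV, RUW, RVX, STX, SUV, SUW, SWX, TUV, TVX

giving chain groups C_0 ≅ Z^9, C_1 ≅ Z^27, C_2 ≅ Z^18.

The boundary map ∂_1: C_1 → C_0 is given by ∂[p,q] = [q] − [p].
The 9×27 boundary matrix has rank 8 and Smith normal form diag(1,1,1,1,1,1,1,1).

∂_2: C_2 → C_1 acts by ∂[p,q,r] = [q,r] − [p,r] + [p,q]. For instance
  ∂PQW = QW − PW + PQ,
  ∂SUW = UW − SW + SU.
The 27×18 boundary matrix has rank 18 and Smith normal form diag(1,1,1,1,1,1,1,1,1,1,1,1,1,1,1,1,1,2).

From H_k ≅ ker(∂_k) / im(∂_{k+1}) we obtain:

  H_2: rank ker ∂_2 − rank ∂_3 = (18 − 18) − 0 = 0, and there is no ∂_3, so H_2 = 0.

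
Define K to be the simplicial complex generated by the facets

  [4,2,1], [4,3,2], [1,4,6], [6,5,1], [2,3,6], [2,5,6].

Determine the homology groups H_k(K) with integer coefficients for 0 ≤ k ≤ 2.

H_0 ≅ Z,  H_1 ≅ Z,  H_2 = 0.

Order the vertices as 1 < 2 < 3 < 4 < 5 < 6. Listing each simplex with vertices in this order, K has dimension 2 with simplices:

  0-simplices (6): [1], [2], [3], [4], [5], [6]
  1-simplices (12): [1,2], [1,4], [1,5], [1,6], [2,3], [2,4], [2,5], [2,6], [3,4], [3,6], [4,6], [5,6]
  2-simplices (6): [1,2,4], [1,4,6], [1,5,6], [2,3,4], [2,3,6], [2,5,6]

so the chain groups are C_0 ≅ Z^6, C_1 ≅ Z^12, C_2 ≅ Z^6.

The boundary map ∂_1: C_1 → C_0 is given by ∂[p,q] = [q] − [p]. For instance
  ∂[5,6] = [6] − [5].
As a 6×12 matrix over Z this has rank 5, with invariant factors (1,1,1,1,1).

Boundary ∂_2: C_2 → C_1 sends each 2-simplex [p,q,r] to [q,r] − [p,r] + [p,q]. For instance
  ∂[2,3,6] = [3,6] − [2,6] + [2,3],
  ∂[1,4,6] = [4,6] − [1,6] + [1,4].
The 12×6 boundary matrix has rank 6 and Smith normal form diag(1,1,1,1,1,1).

Computing H_k = (kernel of ∂_k) / (image of ∂_{k+1}):

  H_0: rank C_0 − rank ∂_1 = 6 − 5 = 1, and the invariant factors of ∂_1 are all 1, so H_0 = Z.
  H_1: rank ker ∂_1 − rank ∂_2 = (12 − 5) − 6 = 1, and the invariant factors of ∂_2 are all 1, so H_1 = Z.
  H_2: rank ker ∂_2 − rank ∂_3 = (6 − 6) − 0 = 0, and there is no ∂_3, so H_2 = 0.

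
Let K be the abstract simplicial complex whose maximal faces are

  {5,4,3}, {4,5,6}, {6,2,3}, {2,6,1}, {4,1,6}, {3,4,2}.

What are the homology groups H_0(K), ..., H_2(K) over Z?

H_0 = Z,  H_1 = Z,  H_2 = 0.

K has 6 vertices, 12 edges, 6 triangles.
rank ∂_0 = 0, rank ∂_1 = 5 ⇒ b_0 = 6 − 0 − 5 = 1; all invariant factors of ∂_1 are 1 so no torsion. So H_0 = Z.
rank ∂_1 = 5, rank ∂_2 = 6 ⇒ b_1 = 12 − 5 − 6 = 1; all invariant factors of ∂_2 are 1 so no torsion. So H_1 = Z.
rank ∂_2 = 6, rank ∂_3 = 0 ⇒ b_2 = 6 − 6 − 0 = 0. So H_2 = 0.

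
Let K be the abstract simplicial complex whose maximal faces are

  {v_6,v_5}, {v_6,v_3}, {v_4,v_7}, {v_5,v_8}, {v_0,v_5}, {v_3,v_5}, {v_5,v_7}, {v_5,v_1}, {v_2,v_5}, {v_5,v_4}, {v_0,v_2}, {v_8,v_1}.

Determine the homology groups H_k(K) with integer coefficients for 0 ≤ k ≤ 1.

H_0 ≅ Z,  H_1 ≅ Z^4.

Take the total order v_0 < v_1 < v_2 < v_3 < v_4 < v_5 < v_6 < v_7 < v_8 on the vertex set. Then K (dimension 1) consists of the simplices:

  0-simplices (9): [v_0], [v_1], [v_2], [v_3], [v_4], [v_5], [v_6], [v_7], [v_8]
  1-simplices (12): [v_0,v_2], [v_0,v_5], [v_1,v_5], [v_1,v_8], [v_2,v_5], [v_3,v_5], [v_3,v_6], [v_4,v_5], [v_4,v_7], [v_5,v_6], [v_5,v_7], [v_5,v_8]

so the chain groups are C_0 ≅ Z^9, C_1 ≅ Z^12.

The boundary map ∂_1: C_1 → C_0 is given by ∂[p,q] = [q] − [p]. For instance
  ∂[v_0,v_5] = [v_5] − [v_0].
The resulting 9×12 matrix has rank 8, and its Smith normal form has invariant factors (1,1,1,1,1,1,1,1).

From H_k ≅ ker(∂_k) / im(∂_{k+1}) we obtain:

  H_0: rank C_0 − rank ∂_1 = 9 − 8 = 1, and the invariant factors of ∂_1 are all 1, so H_0 = Z.
  H_1: rank ker ∂_1 − rank ∂_2 = (12 − 8) − 0 = 4, and there is no ∂_2, so H_1 = Z^4.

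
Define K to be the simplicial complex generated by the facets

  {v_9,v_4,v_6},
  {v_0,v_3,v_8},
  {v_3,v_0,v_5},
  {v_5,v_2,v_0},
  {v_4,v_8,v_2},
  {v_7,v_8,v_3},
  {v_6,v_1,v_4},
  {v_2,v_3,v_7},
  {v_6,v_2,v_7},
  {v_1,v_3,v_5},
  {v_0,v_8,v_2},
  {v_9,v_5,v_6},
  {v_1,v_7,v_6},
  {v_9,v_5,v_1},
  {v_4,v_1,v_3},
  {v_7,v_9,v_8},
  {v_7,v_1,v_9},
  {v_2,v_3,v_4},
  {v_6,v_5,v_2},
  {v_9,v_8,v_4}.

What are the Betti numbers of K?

b_0 = 1, b_1 = 1, b_2 = 0.

Order the vertices as v_0 < v_1 < v_2 < v_3 < v_4 < v_5 < v_6 < v_7 < v_8 < v_9. Listing each simplex with vertices in this order, K has dimension 2 with simplices:

  0-simplices (10): [v_0], [v_1], [v_2], [v_3], [v_4], [v_5], [v_6], [v_7], [v_8], [v_9]
  1-simplices (30): (30 of them)
  2-simplices (20): (20 of them)

giving chain groups C_0 ≅ Z^10, C_1 ≅ Z^30, C_2 ≅ Z^20.

∂_1: C_1 → C_0 maps an edge to its endpoints' difference, ∂[p,q] = q − p.
The resulting 10×30 matrix has rank 9, and its Smith normal form has invariant factors (1,1,1,1,1,1,1,1,1).

Boundary ∂_2: C_2 → C_1 acts by ∂[p,q,r] = [q,r] − [p,r] + [p,q]. For instance
  ∂[v_1,v_4,v_6] = [v_4,v_6] − [v_1,v_6] + [v_1,v_4],
  ∂[v_1,v_6,v_7] = [v_6,v_7] − [v_1,v_7] + [v_1,v_6].
The 30×20 boundary matrix has rank 20 and Smith normal form diag(1,1,1,1,1,1,1,1,1,1,1,1,1,1,1,1,1,1,1,2).

Computing H_k = (kernel of ∂_k) / (image of ∂_{k+1}):

  H_0: rank C_0 − rank ∂_1 = 10 − 9 = 1, and the invariant factors of ∂_1 are all 1, so H_0 ≅ Z.
  H_1: rank ker ∂_1 − rank ∂_2 = (30 − 9) − 20 = 1, and ∂_2 has invariant factor 2 > 1, so H_1 ≅ Z ⊕ Z/2Z.
  H_2: rank ker ∂_2 − rank ∂_3 = (20 − 20) − 0 = 0, and there is no ∂_3, so H_2 ≅ 0.

Hence the Betti numbers are b_0 = 1, b_1 = 1, b_2 = 0.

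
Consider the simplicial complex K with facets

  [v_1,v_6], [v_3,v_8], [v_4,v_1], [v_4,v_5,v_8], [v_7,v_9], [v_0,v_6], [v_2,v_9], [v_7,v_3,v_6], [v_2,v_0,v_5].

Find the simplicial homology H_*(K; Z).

H_0 = Z,  H_1 = Z^3,  H_2 = 0.

K has 10 vertices, 15 edges, 3 triangles.
rank ∂_0 = 0, rank ∂_1 = 9 ⇒ b_0 = 10 − 0 − 9 = 1; all invariant factors of ∂_1 are 1 so no torsion. So H_0 ≅ Z.
rank ∂_1 = 9, rank ∂_2 = 3 ⇒ b_1 = 15 − 9 − 3 = 3; all invariant factors of ∂_2 are 1 so no torsion. So H_1 ≅ Z^3.
rank ∂_2 = 3, rank ∂_3 = 0 ⇒ b_2 = 3 − 3 − 0 = 0. So H_2 ≅ 0.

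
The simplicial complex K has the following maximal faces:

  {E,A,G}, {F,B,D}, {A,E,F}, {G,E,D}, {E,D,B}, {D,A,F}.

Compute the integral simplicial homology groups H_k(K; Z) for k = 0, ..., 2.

H_0 = Z,  H_1 = Z,  H_2 = 0.

We work with the vertex ordering A < B < D < E < F < G. The simplices of K, each written with vertices in increasing order, are:

  0-simplices (6): A, B, D, E, F, G
  1-simplices (12): AD, AE, AF, AG, BD, BE, BF, DE, DF, DG, EF, EG
  2-simplices (6): ADF, AEF, AEG, BDE, BDF, DEG

Hence C_0 ≅ Z^6, C_1 ≅ Z^12, C_2 ≅ Z^6.

∂_1: C_1 → C_0 is given by ∂[p,q] = [q] − [p].
The 6×12 boundary matrix has rank 5 and Smith normal form diag(1,1,1,1,1).

∂_2: C_2 → C_1 maps a triangle to the signed sum of its edges. For instance
  ∂ADF = DF − AF + AD,
  ∂DEG = EG − DG + DE.
This gives a 12×6 integer matrix of rank 6; reducing to Smith normal form yields diagonal entries (1,1,1,1,1,1).

Now H_k = ker ∂_k / im ∂_{k+1}, so:

  H_0: rank C_0 − rank ∂_1 = 6 − 5 = 1, and the invariant factors of ∂_1 are all 1, so H_0 ≅ Z.
  H_1: rank ker ∂_1 − rank ∂_2 = (12 − 5) − 6 = 1, and the invariant factors of ∂_2 are all 1, so H_1 ≅ Z.
  H_2: rank ker ∂_2 − rank ∂_3 = (6 − 6) − 0 = 0, and there is no ∂_3, so H_2 ≅ 0.

As a check, the Euler characteristic is 6 − 12 + 6 = 0, which agrees with 1 − 1 + 0 = 0.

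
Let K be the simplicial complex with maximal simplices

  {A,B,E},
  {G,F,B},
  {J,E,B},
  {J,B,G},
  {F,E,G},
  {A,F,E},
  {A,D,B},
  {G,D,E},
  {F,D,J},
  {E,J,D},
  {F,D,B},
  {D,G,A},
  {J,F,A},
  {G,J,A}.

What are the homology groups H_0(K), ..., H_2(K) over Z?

K has 7 vertices, 21 edges, 14 triangles.
rank ∂_0 = 0, rank ∂_1 = 6 ⇒ b_0 = 7 − 0 − 6 = 1; all invariant factors of ∂_1 are 1 so no torsion. So H_0 = Z.
rank ∂_1 = 6, rank ∂_2 = 13 ⇒ b_1 = 21 − 6 − 13 = 2; all invariant factors of ∂_2 are 1 so no torsion. So H_1 = Z^2.
rank ∂_2 = 13, rank ∂_3 = 0 ⇒ b_2 = 14 − 13 − 0 = 1. So H_2 = Z.

H_0 = Z,  H_1 = Z^2,  H_2 = Z.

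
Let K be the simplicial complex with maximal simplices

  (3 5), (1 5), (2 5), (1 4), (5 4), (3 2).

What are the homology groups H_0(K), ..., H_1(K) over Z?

H_0 ≅ Z,  H_1 ≅ Z^2.

Order the vertices as 1 < 2 < 3 < 4 < 5. Listing each simplex with vertices in this order, K has dimension 1 with simplices:

  0-simplices (5): [1], [2], [3], [4], [5]
  1-simplices (6): [1,4], [1,5], [2,3], [2,5], [3,5], [4,5]

so the chain groups are C_0 ≅ Z^5, C_1 ≅ Z^6.

∂_1: C_1 → C_0 is given by ∂[p,q] = [q] − [p].
This gives a 5×6 integer matrix of rank 4; reducing to Smith normal form yields diagonal entries (1,1,1,1).

Now H_k = ker ∂_k / im ∂_{k+1}, so:

  H_0: rank C_0 − rank ∂_1 = 5 − 4 = 1, and the invariant factors of ∂_1 are all 1, so H_0 ≅ Z.
  H_1: rank ker ∂_1 − rank ∂_2 = (6 − 4) − 0 = 2, and there is no ∂_2, so H_1 ≅ Z^2.

(K is a triangulation of a wedge of 2 circles.)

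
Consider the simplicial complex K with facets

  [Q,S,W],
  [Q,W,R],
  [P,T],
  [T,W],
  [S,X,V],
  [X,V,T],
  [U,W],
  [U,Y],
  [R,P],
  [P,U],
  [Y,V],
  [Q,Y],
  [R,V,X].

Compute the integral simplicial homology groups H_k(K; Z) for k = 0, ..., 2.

H_0 = Z,  H_1 = Z^6,  H_2 = 0.

Fix the vertex order P < Q < R < S < T < U < V < W < X < Y and write every simplex with vertices in increasing order. Then dim K = 2 and the simplices of K are:

  0-simplices (10): P, Q, R, S, T, U, V, W, X, Y
  1-simplices (20): PR, PT, PU, QR, QS, QW, QY, RV, RW, RX, SV, SW, SX, TV, TW, TX, UW, UY, VX, VY
  2-simplices (5): QRW, QSW, RVX, SVX, TVX

Hence C_0 ≅ Z^10, C_1 ≅ Z^20, C_2 ≅ Z^5.

The boundary map ∂_1: C_1 → C_0 sends each edge [p,q] (with p < q) to q − p. For instance
  ∂VX = X − V.
The 10×20 boundary matrix has rank 9 and Smith normal form diag(1,1,1,1,1,1,1,1,1).

The boundary map ∂_2: C_2 → C_1 maps a triangle to the signed sum of its edges. For instance
  ∂RVX = VX − RX + RV,
  ∂QSW = SW − QW + QS.
The 20×5 boundary matrix has rank 5 and Smith normal form diag(1,1,1,1,1).

Now H_k = ker ∂_k / im ∂_{k+1}, so:

  H_0: rank C_0 − rank ∂_1 = 10 − 9 = 1, and the invariant factors of ∂_1 are all 1, so H_0 ≅ Z.
  H_1: rank ker ∂_1 − rank ∂_2 = (20 − 9) − 5 = 6, and the invariant factors of ∂_2 are all 1, so H_1 ≅ Z^6.
  H_2: rank ker ∂_2 − rank ∂_3 = (5 − 5) − 0 = 0, and there is no ∂_3, so H_2 ≅ 0.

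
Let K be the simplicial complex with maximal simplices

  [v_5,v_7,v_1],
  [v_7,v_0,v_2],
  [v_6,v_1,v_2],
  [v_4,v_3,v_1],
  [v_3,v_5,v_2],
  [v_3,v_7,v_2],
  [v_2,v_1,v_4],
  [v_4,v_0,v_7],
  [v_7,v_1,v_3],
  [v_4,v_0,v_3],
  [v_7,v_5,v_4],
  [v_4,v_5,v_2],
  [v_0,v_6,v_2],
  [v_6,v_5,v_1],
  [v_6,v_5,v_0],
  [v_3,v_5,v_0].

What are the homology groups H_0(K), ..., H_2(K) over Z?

We work with the vertex ordering v_0 < v_1 < v_2 < v_3 < v_4 < v_5 < v_6 < v_7. The simplices of K, each written with vertices in increasing order, are:

  0-simplices (8): [v_0], [v_1], [v_2], [v_3], [v_4], [v_5], [v_6], [v_7]
  1-simplices (24): (24 of them)
  2-simplices (16): (16 of them)

so the chain groups are C_0 ≅ Z^8, C_1 ≅ Z^24, C_2 ≅ Z^16.

∂_1: C_1 → C_0 is given by ∂[p,q] = [q] − [p]. For instance
  ∂[v_5,v_7] = [v_7] − [v_5].
As a 8×24 matrix over Z this has rank 7, with invariant factors (1,1,1,1,1,1,1).

Boundary ∂_2: C_2 → C_1 sends each 2-simplex [p,q,r] to [q,r] − [p,r] + [p,q]. For instance
  ∂[v_1,v_5,v_7] = [v_5,v_7] − [v_1,v_7] + [v_1,v_5],
  ∂[v_1,v_5,v_6] = [v_5,v_6] − [v_1,v_6] + [v_1,v_5].
The resulting 24×16 matrix has rank 15, and its Smith normal form has invariant factors (1,1,1,1,1,1,1,1,1,1,1,1,1,1,1).

From H_k ≅ ker(∂_k) / im(∂_{k+1}) we obtain:

  H_0: rank C_0 − rank ∂_1 = 8 − 7 = 1, and the invariant factors of ∂_1 are all 1, so H_0 ≅ Z.
  H_1: rank ker ∂_1 − rank ∂_2 = (24 − 7) − 15 = 2, and the invariant factors of ∂_2 are all 1, so H_1 ≅ Z^2.
  H_2: rank ker ∂_2 − rank ∂_3 = (16 − 15) − 0 = 1, and there is no ∂_3, so H_2 ≅ Z.

(K is a triangulation of the torus T^2.)

H_0 = Z,  H_1 = Z^2,  H_2 = Z.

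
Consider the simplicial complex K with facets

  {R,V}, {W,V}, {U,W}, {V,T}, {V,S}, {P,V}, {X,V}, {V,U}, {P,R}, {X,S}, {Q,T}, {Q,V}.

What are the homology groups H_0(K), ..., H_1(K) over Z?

Fix the vertex order P < Q < R < S < T < U < V < W < X and write every simplex with vertices in increasing order. Then dim K = 1 and the simplices of K are:

  0-simplices (9): P, Q, R, S, T, U, V, W, X
  1-simplices (12): PR, PV, QT, QV, RV, SV, SX, TV, UV, UW, VW, VX

so the chain groups are C_0 ≅ Z^9, C_1 ≅ Z^12.

∂_1: C_1 → C_0 is given by ∂[p,q] = [q] − [p].
As a 9×12 matrix over Z this has rank 8, with invariant factors (1,1,1,1,1,1,1,1).

Computing H_k = (kernel of ∂_k) / (image of ∂_{k+1}):

  H_0: rank C_0 − rank ∂_1 = 9 − 8 = 1, and the invariant factors of ∂_1 are all 1, so H_0 = Z.
  H_1: rank ker ∂_1 − rank ∂_2 = (12 − 8) − 0 = 4, and there is no ∂_2, so H_1 = Z^4.

As a check, the Euler characteristic is 9 − 12 = -3, which agrees with 1 − 4 = -3.

H_0 ≅ Z,  H_1 ≅ Z^4.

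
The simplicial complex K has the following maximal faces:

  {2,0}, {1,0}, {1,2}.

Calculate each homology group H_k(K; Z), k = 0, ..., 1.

H_0 = Z,  H_1 = Z.

K has 3 vertices, 3 edges.
rank ∂_0 = 0, rank ∂_1 = 2 ⇒ b_0 = 3 − 0 − 2 = 1; all invariant factors of ∂_1 are 1 so no torsion. So H_0 = Z.
rank ∂_1 = 2, rank ∂_2 = 0 ⇒ b_1 = 3 − 2 − 0 = 1. So H_1 = Z.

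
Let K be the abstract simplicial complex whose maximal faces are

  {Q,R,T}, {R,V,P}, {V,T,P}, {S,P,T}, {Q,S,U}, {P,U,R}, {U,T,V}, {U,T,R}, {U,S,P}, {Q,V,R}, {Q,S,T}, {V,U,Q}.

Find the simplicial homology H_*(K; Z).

H_0 = Z,  H_1 = Z/2,  H_2 = 0.

K has 7 vertices, 18 edges, 12 triangles.
rank ∂_0 = 0, rank ∂_1 = 6 ⇒ b_0 = 7 − 0 − 6 = 1; all invariant factors of ∂_1 are 1 so no torsion. So H_0 = Z.
rank ∂_1 = 6, rank ∂_2 = 12 ⇒ b_1 = 18 − 6 − 12 = 0; ∂_2 has invariant factor(s) [2] giving torsion. So H_1 = Z/2.
rank ∂_2 = 12, rank ∂_3 = 0 ⇒ b_2 = 12 − 12 − 0 = 0. So H_2 = 0.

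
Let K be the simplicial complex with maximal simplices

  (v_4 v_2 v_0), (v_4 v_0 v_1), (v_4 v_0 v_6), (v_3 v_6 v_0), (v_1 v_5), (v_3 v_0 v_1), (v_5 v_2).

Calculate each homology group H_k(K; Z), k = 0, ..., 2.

H_0 ≅ Z,  H_1 ≅ Z,  H_2 = 0.

K has 7 vertices, 12 edges, 5 triangles.
rank ∂_0 = 0, rank ∂_1 = 6 ⇒ b_0 = 7 − 0 − 6 = 1; all invariant factors of ∂_1 are 1 so no torsion. So H_0 = Z.
rank ∂_1 = 6, rank ∂_2 = 5 ⇒ b_1 = 12 − 6 − 5 = 1; all invariant factors of ∂_2 are 1 so no torsion. So H_1 = Z.
rank ∂_2 = 5, rank ∂_3 = 0 ⇒ b_2 = 5 − 5 − 0 = 0. So H_2 = 0.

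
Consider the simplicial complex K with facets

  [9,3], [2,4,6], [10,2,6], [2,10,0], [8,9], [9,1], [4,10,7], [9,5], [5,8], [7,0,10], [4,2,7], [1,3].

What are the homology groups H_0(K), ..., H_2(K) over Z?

H_0 = Z^2,  H_1 = Z^3,  H_2 = 0.

We work with the vertex ordering 0 < 1 < 2 < 3 < 4 < 5 < 6 < 7 < 8 < 9 < 10. The simplices of K, each written with vertices in increasing order, are:

  0-simplices (11): [0], [1], [2], [3], [4], [5], [6], [7], [8], [9], [10]
  1-simplices (18): [0,2], [0,7], [0,10], [1,3], [1,9], [2,4], [2,6], [2,7], [2,10], [3,9], [4,6], [4,7], [4,10], [5,8], [5,9], [6,10], [7,10], [8,9]
  2-simplices (6): [0,2,10], [0,7,10], [2,4,6], [2,4,7], [2,6,10], [4,7,10]

Hence C_0 ≅ Z^11, C_1 ≅ Z^18, C_2 ≅ Z^6.

∂_1: C_1 → C_0 sends each edge [p,q] (with p < q) to q − p. For instance
  ∂[5,9] = [9] − [5].
As a 11×18 matrix over Z this has rank 9, with invariant factors (1,1,1,1,1,1,1,1,1).

Boundary ∂_2: C_2 → C_1 acts by ∂[p,q,r] = [q,r] − [p,r] + [p,q]. For instance
  ∂[0,7,10] = [7,10] − [0,10] + [0,7],
  ∂[4,7,10] = [7,10] − [4,10] + [4,7].
As a 18×6 matrix over Z this has rank 6, with invariant factors (1,1,1,1,1,1).

Now H_k = ker ∂_k / im ∂_{k+1}, so:

  H_0: rank C_0 − rank ∂_1 = 11 − 9 = 2, and the invariant factors of ∂_1 are all 1, so H_0 = Z^2.
  H_1: rank ker ∂_1 − rank ∂_2 = (18 − 9) − 6 = 3, and the invariant factors of ∂_2 are all 1, so H_1 = Z^3.
  H_2: rank ker ∂_2 − rank ∂_3 = (6 − 6) − 0 = 0, and there is no ∂_3, so H_2 = 0.

As a check, the Euler characteristic is 11 − 18 + 6 = -1, which agrees with 2 − 3 + 0 = -1.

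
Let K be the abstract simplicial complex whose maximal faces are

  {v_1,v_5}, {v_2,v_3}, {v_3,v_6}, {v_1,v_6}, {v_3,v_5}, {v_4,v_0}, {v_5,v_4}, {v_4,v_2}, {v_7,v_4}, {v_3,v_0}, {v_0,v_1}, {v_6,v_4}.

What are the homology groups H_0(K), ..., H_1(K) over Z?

Fix the vertex order v_0 < v_1 < v_2 < v_3 < v_4 < v_5 < v_6 < v_7 and write every simplex with vertices in increasing order. Then dim K = 1 and the simplices of K are:

  0-simplices (8): [v_0], [v_1], [v_2], [v_3], [v_4], [v_5], [v_6], [v_7]
  1-simplices (12): [v_0,v_1], [v_0,v_3], [v_0,v_4], [v_1,v_5], [v_1,v_6], [v_2,v_3], [v_2,v_4], [v_3,v_5], [v_3,v_6], [v_4,v_5], [v_4,v_6], [v_4,v_7]

Hence C_0 ≅ Z^8, C_1 ≅ Z^12.

∂_1: C_1 → C_0 is given by ∂[p,q] = [q] − [p]. For instance
  ∂[v_4,v_6] = [v_6] − [v_4].
As a 8×12 matrix over Z this has rank 7, with invariant factors (1,1,1,1,1,1,1).

Now H_k = ker ∂_k / im ∂_{k+1}, so:

  H_0: rank C_0 − rank ∂_1 = 8 − 7 = 1, and the invariant factors of ∂_1 are all 1, so H_0 = Z.
  H_1: rank ker ∂_1 − rank ∂_2 = (12 − 7) − 0 = 5, and there is no ∂_2, so H_1 = Z^5.

As a check, the Euler characteristic is 8 − 12 = -4, which agrees with 1 − 5 = -4.

H_0 ≅ Z,  H_1 ≅ Z^5.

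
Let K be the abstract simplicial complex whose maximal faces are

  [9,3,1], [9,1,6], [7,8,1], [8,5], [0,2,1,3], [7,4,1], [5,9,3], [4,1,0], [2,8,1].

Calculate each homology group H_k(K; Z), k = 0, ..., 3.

Fix the vertex order 0 < 1 < 2 < 3 < 4 < 5 < 6 < 7 < 8 < 9 and write every simplex with vertices in increasing order. Then dim K = 3 and the simplices of K are:

  0-simplices (10): [0], [1], [2], [3], [4], [5], [6], [7], [8], [9]
  1-simplices (20): [0,1], [0,2], [0,3], [0,4], [1,2], [1,3], [1,4], [1,6], [1,7], [1,8], [1,9], [2,3], [2,8], [3,5], [3,9], [4,7], [5,8], [5,9], [6,9], [7,8]
  2-simplices (11): [0,1,2], [0,1,3], [0,1,4], [0,2,3], [1,2,3], [1,2,8], [1,3,9], [1,4,7], [1,6,9], [1,7,8], [3,5,9]
  3-simplices (1): [0,1,2,3]

giving chain groups C_0 ≅ Z^10, C_1 ≅ Z^20, C_2 ≅ Z^11, C_3 ≅ Z^1.

Boundary ∂_1: C_1 → C_0 sends each edge [p,q] (with p < q) to q − p. For instance
  ∂[3,5] = [5] − [3].
As a 10×20 matrix over Z this has rank 9, with invariant factors (1,1,1,1,1,1,1,1,1).

Boundary ∂_2: C_2 → C_1 maps a triangle to the signed sum of its edges. For instance
  ∂[1,7,8] = [7,8] − [1,8] + [1,7],
  ∂[1,6,9] = [6,9] − [1,9] + [1,6].
This gives a 20×11 integer matrix of rank 10; reducing to Smith normal form yields diagonal entries (1,1,1,1,1,1,1,1,1,1).

The boundary map ∂_3: C_3 → C_2 sends each 3-simplex σ to the alternating sum Σ_i (−1)^i (σ with its i-th vertex removed). For instance
  ∂[0,1,2,3] = [1,2,3] − [0,2,3] + [0,1,3] − [0,1,2].
The 11×1 boundary matrix has rank 1 and Smith normal form diag(1).

From H_k ≅ ker(∂_k) / im(∂_{k+1}) we obtain:

  H_0: rank C_0 − rank ∂_1 = 10 − 9 = 1, and the invariant factors of ∂_1 are all 1, so H_0 = Z.
  H_1: rank ker ∂_1 − rank ∂_2 = (20 − 9) − 10 = 1, and the invariant factors of ∂_2 are all 1, so H_1 = Z.
  H_2: rank ker ∂_2 − rank ∂_3 = (11 − 10) − 1 = 0, and the invariant factors of ∂_3 are all 1, so H_2 = 0.
  H_3: rank ker ∂_3 − rank ∂_4 = (1 − 1) − 0 = 0, and there is no ∂_4, so H_3 = 0.

H_0 ≅ Z,  H_1 ≅ Z,  H_2 = 0,  H_3 = 0.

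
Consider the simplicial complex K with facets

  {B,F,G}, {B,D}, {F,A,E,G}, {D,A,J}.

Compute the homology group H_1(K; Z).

H_1 = Z.

K has 7 vertices, 12 edges, 6 triangles, 1 3-simplex.
rank ∂_1 = 6, rank ∂_2 = 5 ⇒ b_1 = 12 − 6 − 5 = 1; all invariant factors of ∂_2 are 1 so no torsion. So H_1 = Z.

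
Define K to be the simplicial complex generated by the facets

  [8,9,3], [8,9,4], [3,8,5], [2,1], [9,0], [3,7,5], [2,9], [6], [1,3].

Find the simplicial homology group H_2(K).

H_2 ≅ 0.

We work with the vertex ordering 0 < 1 < 2 < 3 < 4 < 5 < 6 < 7 < 8 < 9. The simplices of K, each written with vertices in increasing order, are:

  0-simplices (10): [0], [1], [2], [3], [4], [5], [6], [7], [8], [9]
  1-simplices (13): [0,9], [1,2], [1,3], [2,9], [3,5], [3,7], [3,8], [3,9], [4,8], [4,9], [5,7], [5,8], [8,9]
  2-simplices (4): [3,5,7], [3,5,8], [3,8,9], [4,8,9]

so the chain groups are C_0 ≅ Z^10, C_1 ≅ Z^13, C_2 ≅ Z^4.

∂_1: C_1 → C_0 is given by ∂[p,q] = [q] − [p]. For instance
  ∂[8,9] = [9] − [8].
The resulting 10×13 matrix has rank 8, and its Smith normal form has invariant factors (1,1,1,1,1,1,1,1).

Boundary ∂_2: C_2 → C_1 acts by ∂[p,q,r] = [q,r] − [p,r] + [p,q]. For instance
  ∂[3,8,9] = [8,9] − [3,9] + [3,8],
  ∂[3,5,8] = [5,8] − [3,8] + [3,5].
This gives a 13×4 integer matrix of rank 4; reducing to Smith normal form yields diagonal entries (1,1,1,1).

Now H_k = ker ∂_k / im ∂_{k+1}, so:

  H_2: rank ker ∂_2 − rank ∂_3 = (4 − 4) − 0 = 0, and there is no ∂_3, so H_2 ≅ 0.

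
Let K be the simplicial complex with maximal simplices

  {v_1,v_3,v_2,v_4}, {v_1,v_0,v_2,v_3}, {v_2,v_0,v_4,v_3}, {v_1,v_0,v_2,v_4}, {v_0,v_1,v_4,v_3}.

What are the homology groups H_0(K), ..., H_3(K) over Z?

H_0 = Z,  H_1 = 0,  H_2 = 0,  H_3 = Z.

Take the total order v_0 < v_1 < v_2 < v_3 < v_4 on the vertex set. Then K (dimension 3) consists of the simplices:

  0-simplices (5): [v_0], [v_1], [v_2], [v_3], [v_4]
  1-simplices (10): [v_0,v_1], [v_0,v_2], [v_0,v_3], [v_0,v_4], [v_1,v_2], [v_1,v_3], [v_1,v_4], [v_2,v_3], [v_2,v_4], [v_3,v_4]
  2-simplices (10): [v_0,v_1,v_2], [v_0,v_1,v_3], [v_0,v_1,v_4], [v_0,v_2,v_3], [v_0,v_2,v_4], [v_0,v_3,v_4], [v_1,v_2,v_3], [v_1,v_2,v_4], [v_1,v_3,v_4], [v_2,v_3,v_4]
  3-simplices (5): [v_0,v_1,v_2,v_3], [v_0,v_1,v_2,v_4], [v_0,v_1,v_3,v_4], [v_0,v_2,v_3,v_4], [v_1,v_2,v_3,v_4]

so the chain groups are C_0 ≅ Z^5, C_1 ≅ Z^10, C_2 ≅ Z^10, C_3 ≅ Z^5.

Boundary ∂_1: C_1 → C_0 sends each edge [p,q] (with p < q) to q − p. For instance
  ∂[v_2,v_3] = [v_3] − [v_2].
As a 5×10 matrix over Z this has rank 4, with invariant factors (1,1,1,1).

The boundary map ∂_2: C_2 → C_1 maps a triangle to the signed sum of its edges. For instance
  ∂[v_0,v_2,v_4] = [v_2,v_4] − [v_0,v_4] + [v_0,v_2],
  ∂[v_0,v_2,v_3] = [v_2,v_3] − [v_0,v_3] + [v_0,v_2].
The 10×10 boundary matrix has rank 6 and Smith normal form diag(1,1,1,1,1,1).

The boundary map ∂_3: C_3 → C_2 sends each 3-simplex σ to the alternating sum Σ_i (−1)^i (σ with its i-th vertex removed). For instance
  ∂[v_0,v_1,v_2,v_3] = [v_1,v_2,v_3] − [v_0,v_2,v_3] + [v_0,v_1,v_3] − [v_0,v_1,v_2],
  ∂[v_0,v_2,v_3,v_4] = [v_2,v_3,v_4] − [v_0,v_3,v_4] + [v_0,v_2,v_4] − [v_0,v_2,v_3].
The resulting 10×5 matrix has rank 4, and its Smith normal form has invariant factors (1,1,1,1).

Computing H_k = (kernel of ∂_k) / (image of ∂_{k+1}):

  H_0: rank C_0 − rank ∂_1 = 5 − 4 = 1, and the invariant factors of ∂_1 are all 1, so H_0 ≅ Z.
  H_1: rank ker ∂_1 − rank ∂_2 = (10 − 4) − 6 = 0, and the invariant factors of ∂_2 are all 1, so H_1 ≅ 0.
  H_2: rank ker ∂_2 − rank ∂_3 = (10 − 6) − 4 = 0, and the invariant factors of ∂_3 are all 1, so H_2 ≅ 0.
  H_3: rank ker ∂_3 − rank ∂_4 = (5 − 4) − 0 = 1, and there is no ∂_4, so H_3 ≅ Z.

(K is a triangulation of the 3-sphere S^3.)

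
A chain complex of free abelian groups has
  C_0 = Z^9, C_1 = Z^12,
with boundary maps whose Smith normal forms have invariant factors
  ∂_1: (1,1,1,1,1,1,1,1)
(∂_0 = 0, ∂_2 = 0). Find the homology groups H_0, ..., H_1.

H_0 ≅ Z,  H_1 ≅ Z^4.

H_0: b_0 = 9 − 0 − 8 = 1; torsion from ∂_1 factors > 1: none. So H_0 ≅ Z.
H_1: b_1 = 12 − 8 − 0 = 4; torsion from ∂_2 factors > 1: none. So H_1 ≅ Z^4.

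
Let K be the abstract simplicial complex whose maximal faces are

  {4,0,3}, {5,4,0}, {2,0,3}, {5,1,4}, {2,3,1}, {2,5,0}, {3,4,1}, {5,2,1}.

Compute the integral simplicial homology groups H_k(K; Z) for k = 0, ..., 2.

We work with the vertex ordering 0 < 1 < 2 < 3 < 4 < 5. The simplices of K, each written with vertices in increasing order, are:

  0-simplices (6): [0], [1], [2], [3], [4], [5]
  1-simplices (12): [0,2], [0,3], [0,4], [0,5], [1,2], [1,3], [1,4], [1,5], [2,3], [2,5], [3,4], [4,5]
  2-simplices (8): [0,2,3], [0,2,5], [0,3,4], [0,4,5], [1,2,3], [1,2,5], [1,3,4], [1,4,5]

giving chain groups C_0 ≅ Z^6, C_1 ≅ Z^12, C_2 ≅ Z^8.

The boundary map ∂_1: C_1 → C_0 is given by ∂[p,q] = [q] − [p].
The resulting 6×12 matrix has rank 5, and its Smith normal form has invariant factors (1,1,1,1,1).

∂_2: C_2 → C_1 sends each 2-simplex [p,q,r] to [q,r] − [p,r] + [p,q]. For instance
  ∂[0,2,3] = [2,3] − [0,3] + [0,2],
  ∂[0,3,4] = [3,4] − [0,4] + [0,3].
This gives a 12×8 integer matrix of rank 7; reducing to Smith normal form yields diagonal entries (1,1,1,1,1,1,1).

From H_k ≅ ker(∂_k) / im(∂_{k+1}) we obtain:

  H_0: rank C_0 − rank ∂_1 = 6 − 5 = 1, and the invariant factors of ∂_1 are all 1, so H_0 ≅ Z.
  H_1: rank ker ∂_1 − rank ∂_2 = (12 − 5) − 7 = 0, and the invariant factors of ∂_2 are all 1, so H_1 ≅ 0.
  H_2: rank ker ∂_2 − rank ∂_3 = (8 − 7) − 0 = 1, and there is no ∂_3, so H_2 ≅ Z.

As a check, the Euler characteristic is 6 − 12 + 8 = 2, which agrees with 1 − 0 + 1 = 2.

H_0 = Z,  H_1 = 0,  H_2 = Z.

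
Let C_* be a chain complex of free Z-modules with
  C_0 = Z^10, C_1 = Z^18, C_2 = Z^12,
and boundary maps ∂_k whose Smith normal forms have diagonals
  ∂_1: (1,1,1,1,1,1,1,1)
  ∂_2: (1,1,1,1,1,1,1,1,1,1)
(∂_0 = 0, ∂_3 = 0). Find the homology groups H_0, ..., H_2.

H_0: b_0 = 10 − 0 − 8 = 2; torsion from ∂_1 factors > 1: none. So H_0 = Z^2.
H_1: b_1 = 18 − 8 − 10 = 0; torsion from ∂_2 factors > 1: none. So H_1 = 0.
H_2: b_2 = 12 − 10 − 0 = 2; torsion from ∂_3 factors > 1: none. So H_2 = Z^2.

H_0 = Z^2,  H_1 = 0,  H_2 = Z^2.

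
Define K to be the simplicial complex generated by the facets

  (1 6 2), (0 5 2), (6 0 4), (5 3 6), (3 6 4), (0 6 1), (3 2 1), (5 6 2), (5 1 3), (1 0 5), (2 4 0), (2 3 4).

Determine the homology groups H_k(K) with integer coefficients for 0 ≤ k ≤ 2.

H_0 ≅ Z,  H_1 ≅ Z/2,  H_2 = 0.

Fix the vertex order 0 < 1 < 2 < 3 < 4 < 5 < 6 and write every simplex with vertices in increasing order. Then dim K = 2 and the simplices of K are:

  0-simplices (7): [0], [1], [2], [3], [4], [5], [6]
  1-simplices (18): [0,1], [0,2], [0,4], [0,5], [0,6], [1,2], [1,3], [1,5], [1,6], [2,3], [2,4], [2,5], [2,6], [3,4], [3,5], [3,6], [4,6], [5,6]
  2-simplices (12): [0,1,5], [0,1,6], [0,2,4], [0,2,5], [0,4,6], [1,2,3], [1,2,6], [1,3,5], [2,3,4], [2,5,6], [3,4,6], [3,5,6]

Hence C_0 ≅ Z^7, C_1 ≅ Z^18, C_2 ≅ Z^12.

The boundary map ∂_1: C_1 → C_0 maps an edge to its endpoints' difference, ∂[p,q] = q − p. For instance
  ∂[0,6] = [6] − [0].
The 7×18 boundary matrix has rank 6 and Smith normal form diag(1,1,1,1,1,1).

The boundary map ∂_2: C_2 → C_1 acts by ∂[p,q,r] = [q,r] − [p,r] + [p,q]. For instance
  ∂[0,2,4] = [2,4] − [0,4] + [0,2],
  ∂[2,3,4] = [3,4] − [2,4] + [2,3].
The 18×12 boundary matrix has rank 12 and Smith normal form diag(1,1,1,1,1,1,1,1,1,1,1,2).

Now H_k = ker ∂_k / im ∂_{k+1}, so:

  H_0: rank C_0 − rank ∂_1 = 7 − 6 = 1, and the invariant factors of ∂_1 are all 1, so H_0 ≅ Z.
  H_1: rank ker ∂_1 − rank ∂_2 = (18 − 6) − 12 = 0, and ∂_2 has invariant factor 2 > 1, so H_1 ≅ Z/2.
  H_2: rank ker ∂_2 − rank ∂_3 = (12 − 12) − 0 = 0, and there is no ∂_3, so H_2 ≅ 0.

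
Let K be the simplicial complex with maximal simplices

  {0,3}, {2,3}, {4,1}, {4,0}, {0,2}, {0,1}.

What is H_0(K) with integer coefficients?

Take the total order 0 < 1 < 2 < 3 < 4 on the vertex set. Then K (dimension 1) consists of the simplices:

  0-simplices (5): [0], [1], [2], [3], [4]
  1-simplices (6): [0,1], [0,2], [0,3], [0,4], [1,4], [2,3]

Hence C_0 ≅ Z^5, C_1 ≅ Z^6.

Boundary ∂_1: C_1 → C_0 sends each edge [p,q] (with p < q) to q − p. For instance
  ∂[1,4] = [4] − [1].
As a 5×6 matrix over Z this has rank 4, with invariant factors (1,1,1,1).

Reading off H_k = ker ∂_k / im ∂_{k+1}:

  H_0: rank C_0 − rank ∂_1 = 5 − 4 = 1, and the invariant factors of ∂_1 are all 1, so H_0 = Z.

H_0 ≅ Z.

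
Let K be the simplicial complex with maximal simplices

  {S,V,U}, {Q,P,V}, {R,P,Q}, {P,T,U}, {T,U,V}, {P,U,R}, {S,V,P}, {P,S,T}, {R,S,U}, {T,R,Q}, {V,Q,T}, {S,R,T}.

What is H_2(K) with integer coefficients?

H_2 ≅ 0.

Order the vertices as P < Q < R < S < T < U < V. Listing each simplex with vertices in this order, K has dimension 2 with simplices:

  0-simplices (7): P, Q, R, S, T, U, V
  1-simplices (18): PQ, PR, PS, PT, PU, PV, QR, QT, QV, RS, RT, RU, ST, SU, SV, TU, TV, UV
  2-simplices (12): PQR, PQV, PRU, PST, PSV, PTU, QRT, QTV, RST, RSU, SUV, TUV

Hence C_0 ≅ Z^7, C_1 ≅ Z^18, C_2 ≅ Z^12.

∂_1: C_1 → C_0 maps an edge to its endpoints' difference, ∂[p,q] = q − p.
The resulting 7×18 matrix has rank 6, and its Smith normal form has invariant factors (1,1,1,1,1,1).

The boundary map ∂_2: C_2 → C_1 acts by ∂[p,q,r] = [q,r] − [p,r] + [p,q]. For instance
  ∂RSU = SU − RU + RS,
  ∂PRU = RU − PU + PR.
As a 18×12 matrix over Z this has rank 12, with invariant factors (1,1,1,1,1,1,1,1,1,1,1,2).

From H_k ≅ ker(∂_k) / im(∂_{k+1}) we obtain:

  H_2: rank ker ∂_2 − rank ∂_3 = (12 − 12) − 0 = 0, and there is no ∂_3, so H_2 ≅ 0.

(K is a triangulation of the real projective plane RP^2.)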